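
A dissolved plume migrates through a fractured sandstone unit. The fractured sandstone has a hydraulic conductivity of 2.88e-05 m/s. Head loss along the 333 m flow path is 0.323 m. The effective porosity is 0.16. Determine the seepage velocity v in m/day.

Convert K: 2.88e-05 m/s × 86400 = 2.488 m/day.
Hydraulic gradient i = Δh / L = 0.323 / 333 = 0.0009700.
Darcy flux q = K · i = 2.488 × 0.0009700 = 0.002414 m/day.
Seepage velocity v = q / n_e = 0.002414 / 0.16 = 0.01508 m/day.

0.0151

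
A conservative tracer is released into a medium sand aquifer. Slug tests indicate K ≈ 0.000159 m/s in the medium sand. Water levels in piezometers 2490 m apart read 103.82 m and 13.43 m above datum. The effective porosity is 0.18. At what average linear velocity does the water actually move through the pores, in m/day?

2.77

Convert K: 0.000159 m/s × 86400 = 13.74 m/day.
Hydraulic gradient i = (103.82 − 13.43) / 2490 = 90.39 / 2490 = 0.03630.
Darcy flux q = K · i = 13.74 × 0.03630 = 0.4987 m/day.
Seepage velocity v = q / n_e = 0.4987 / 0.18 = 2.771 m/day.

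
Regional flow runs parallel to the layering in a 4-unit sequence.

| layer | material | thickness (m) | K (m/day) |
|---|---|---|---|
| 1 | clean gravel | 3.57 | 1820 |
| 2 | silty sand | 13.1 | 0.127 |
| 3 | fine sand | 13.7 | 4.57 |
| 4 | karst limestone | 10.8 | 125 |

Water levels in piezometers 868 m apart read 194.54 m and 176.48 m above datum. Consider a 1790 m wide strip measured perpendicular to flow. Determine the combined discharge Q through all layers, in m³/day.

295000

Flow is parallel to layering, so each bed carries its own Darcy discharge and the transmissivities add.
Σ(K_i·b_i) = 1820×3.57 + 0.127×13.1 + 4.57×13.7 + 125×10.8 = 7912 m²/day.
Hydraulic gradient i = (194.54 − 176.48) / 868 = 18.06 / 868 = 0.02081.
Q = Σ(K_i·b_i) · W · i = 7912 × 1790 × 0.02081 = 2.947e+05 m³/day.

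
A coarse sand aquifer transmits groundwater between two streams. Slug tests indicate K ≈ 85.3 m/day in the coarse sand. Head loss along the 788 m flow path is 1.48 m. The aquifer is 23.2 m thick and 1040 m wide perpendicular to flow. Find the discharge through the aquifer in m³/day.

Cross-sectional area A = 1040 × 23.2 = 24128 m².
Hydraulic gradient i = Δh / L = 1.48 / 788 = 0.001878.
Darcy's law: Q = K · A · i = 85.30 × 24128 × 0.001878 = 3866 m³/day.

3870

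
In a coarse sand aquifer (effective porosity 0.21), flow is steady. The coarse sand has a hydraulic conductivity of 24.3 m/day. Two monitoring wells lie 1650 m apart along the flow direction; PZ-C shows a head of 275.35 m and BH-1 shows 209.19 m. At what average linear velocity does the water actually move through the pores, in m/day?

Hydraulic gradient i = (275.35 − 209.19) / 1650 = 66.16 / 1650 = 0.04010.
Darcy flux q = K · i = 24.30 × 0.04010 = 0.9744 m/day.
Seepage velocity v = q / n_e = 0.9744 / 0.21 = 4.640 m/day.

4.64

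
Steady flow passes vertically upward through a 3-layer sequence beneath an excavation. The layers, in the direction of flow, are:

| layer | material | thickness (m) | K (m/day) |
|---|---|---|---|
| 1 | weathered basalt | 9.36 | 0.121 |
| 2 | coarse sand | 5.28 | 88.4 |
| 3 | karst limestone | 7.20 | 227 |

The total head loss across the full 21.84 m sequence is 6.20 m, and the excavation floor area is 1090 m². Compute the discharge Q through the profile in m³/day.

Flow is perpendicular to layering, so the layers act in series and the equivalent K is the thickness-weighted harmonic mean.
Total thickness L = 9.36 + 5.28 + 7.20 = 21.84 m.
Σ(b_i/K_i) = 9.36/0.121 + 5.28/88.4 + 7.20/227 = 77.45 d.
K_eq = L / Σ(b_i/K_i) = 21.84 / 77.45 = 0.2820 m/day.
Q = K_eq · A · (Δh/L) = 0.2820 × 1090 × (6.20/21.84) = 87.26 m³/day.

87.3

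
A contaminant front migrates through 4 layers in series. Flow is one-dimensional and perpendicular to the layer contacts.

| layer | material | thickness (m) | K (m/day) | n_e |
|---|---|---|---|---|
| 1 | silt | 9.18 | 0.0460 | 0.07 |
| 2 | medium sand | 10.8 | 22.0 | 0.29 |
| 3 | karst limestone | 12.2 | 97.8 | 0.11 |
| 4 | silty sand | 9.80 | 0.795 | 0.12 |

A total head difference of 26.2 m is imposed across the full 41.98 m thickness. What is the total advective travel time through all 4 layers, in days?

51.0

With flow normal to the layers, continuity requires the same specific discharge q through every layer.
Σ(b_i/K_i) = 9.18/0.0460 + 10.8/22.0 + 12.2/97.8 + 9.80/0.795 = 212.5 d.
q = Δh / Σ(b_i/K_i) = 26.2 / 212.5 = 0.1233 m/day.
In each layer the seepage velocity is v_i = q/n_i, so the layer transit time is t_i = b_i·n_i / q:
  layer 1 (silt): t_1 = 9.18 × 0.07 / 0.1233 = 5.212 d
  layer 2 (medium sand): t_2 = 10.8 × 0.29 / 0.1233 = 25.40 d
  layer 3 (karst limestone): t_3 = 12.2 × 0.11 / 0.1233 = 10.88 d
  layer 4 (silty sand): t_4 = 9.80 × 0.12 / 0.1233 = 9.539 d
Total t = Σ t_i = 51.04 days.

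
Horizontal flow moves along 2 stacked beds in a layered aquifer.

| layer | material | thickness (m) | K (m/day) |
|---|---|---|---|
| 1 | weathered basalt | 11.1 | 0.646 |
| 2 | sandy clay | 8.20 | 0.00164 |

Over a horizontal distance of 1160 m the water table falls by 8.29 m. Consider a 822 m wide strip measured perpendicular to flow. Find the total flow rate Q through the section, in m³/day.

42.2

Flow is parallel to layering, so each bed carries its own Darcy discharge and the transmissivities add.
Σ(K_i·b_i) = 0.646×11.1 + 0.00164×8.20 = 7.184 m²/day.
Hydraulic gradient i = Δh / L = 8.29 / 1160 = 0.007147.
Q = Σ(K_i·b_i) · W · i = 7.184 × 822 × 0.007147 = 42.20 m³/day.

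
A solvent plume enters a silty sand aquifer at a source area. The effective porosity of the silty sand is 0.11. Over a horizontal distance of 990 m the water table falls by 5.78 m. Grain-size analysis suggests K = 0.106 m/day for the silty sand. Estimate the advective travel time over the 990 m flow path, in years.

482

Hydraulic gradient i = Δh / L = 5.78 / 990 = 0.005838.
Darcy flux q = K · i = 0.1060 × 0.005838 = 0.0006189 m/day.
Seepage velocity v = q / n_e = 0.0006189 / 0.11 = 0.005626 m/day.
Travel time t = L / v = 990 / 0.005626 = 1.760e+05 days = 481.8 years.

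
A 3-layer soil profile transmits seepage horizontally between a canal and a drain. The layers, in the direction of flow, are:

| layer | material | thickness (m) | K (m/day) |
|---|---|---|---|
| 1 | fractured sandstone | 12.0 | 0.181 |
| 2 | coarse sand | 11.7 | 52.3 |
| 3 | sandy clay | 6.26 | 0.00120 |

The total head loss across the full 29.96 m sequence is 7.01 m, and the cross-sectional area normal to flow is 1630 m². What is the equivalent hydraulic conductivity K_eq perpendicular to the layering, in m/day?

0.00567

Flow is perpendicular to layering, so the layers act in series and the equivalent K is the thickness-weighted harmonic mean.
Total thickness L = 12.0 + 11.7 + 6.26 = 29.96 m.
Σ(b_i/K_i) = 12.0/0.181 + 11.7/52.3 + 6.26/0.00120 = 5283 d.
K_eq = L / Σ(b_i/K_i) = 29.96 / 5283 = 0.005671 m/day.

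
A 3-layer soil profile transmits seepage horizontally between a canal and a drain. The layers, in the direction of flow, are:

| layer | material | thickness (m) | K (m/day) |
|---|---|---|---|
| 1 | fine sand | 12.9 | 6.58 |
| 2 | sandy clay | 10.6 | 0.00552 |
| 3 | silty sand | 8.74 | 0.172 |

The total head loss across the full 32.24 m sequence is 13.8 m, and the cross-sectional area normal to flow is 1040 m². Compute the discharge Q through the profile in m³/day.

Flow is perpendicular to layering, so the layers act in series and the equivalent K is the thickness-weighted harmonic mean.
Total thickness L = 12.9 + 10.6 + 8.74 = 32.24 m.
Σ(b_i/K_i) = 12.9/6.58 + 10.6/0.00552 + 8.74/0.172 = 1973 d.
K_eq = L / Σ(b_i/K_i) = 32.24 / 1973 = 0.01634 m/day.
Q = K_eq · A · (Δh/L) = 0.01634 × 1040 × (13.8/32.24) = 7.274 m³/day.

7.27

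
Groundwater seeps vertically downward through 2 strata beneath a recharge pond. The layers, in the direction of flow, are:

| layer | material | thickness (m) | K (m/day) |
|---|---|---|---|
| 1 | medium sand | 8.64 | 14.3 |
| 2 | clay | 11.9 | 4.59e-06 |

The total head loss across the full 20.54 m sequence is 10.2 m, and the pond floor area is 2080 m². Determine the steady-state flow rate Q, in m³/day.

Flow is perpendicular to layering, so the layers act in series and the equivalent K is the thickness-weighted harmonic mean.
Total thickness L = 8.64 + 11.9 = 20.54 m.
Σ(b_i/K_i) = 8.64/14.3 + 11.9/4.59e-06 = 2.593e+06 d.
K_eq = L / Σ(b_i/K_i) = 20.54 / 2.593e+06 = 7.923e-06 m/day.
Q = K_eq · A · (Δh/L) = 7.923e-06 × 2080 × (10.2/20.54) = 0.008183 m³/day.

0.00818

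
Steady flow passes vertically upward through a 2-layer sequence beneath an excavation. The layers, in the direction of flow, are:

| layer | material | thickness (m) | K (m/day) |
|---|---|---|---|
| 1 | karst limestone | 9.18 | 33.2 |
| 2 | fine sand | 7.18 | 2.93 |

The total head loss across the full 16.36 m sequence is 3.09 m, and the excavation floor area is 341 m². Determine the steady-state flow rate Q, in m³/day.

386

Flow is perpendicular to layering, so the layers act in series and the equivalent K is the thickness-weighted harmonic mean.
Total thickness L = 9.18 + 7.18 = 16.36 m.
Σ(b_i/K_i) = 9.18/33.2 + 7.18/2.93 = 2.727 d.
K_eq = L / Σ(b_i/K_i) = 16.36 / 2.727 = 5.999 m/day.
Q = K_eq · A · (Δh/L) = 5.999 × 341 × (3.09/16.36) = 386.4 m³/day.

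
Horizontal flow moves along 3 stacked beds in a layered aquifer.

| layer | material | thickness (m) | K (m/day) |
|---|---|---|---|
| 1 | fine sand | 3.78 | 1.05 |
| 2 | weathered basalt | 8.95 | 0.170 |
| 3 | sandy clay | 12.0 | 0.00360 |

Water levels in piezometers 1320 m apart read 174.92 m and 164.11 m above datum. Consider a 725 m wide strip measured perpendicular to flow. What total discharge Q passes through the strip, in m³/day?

32.9

Flow is parallel to layering, so each bed carries its own Darcy discharge and the transmissivities add.
Σ(K_i·b_i) = 1.05×3.78 + 0.170×8.95 + 0.00360×12.0 = 5.534 m²/day.
Hydraulic gradient i = (174.92 − 164.11) / 1320 = 10.81 / 1320 = 0.008189.
Q = Σ(K_i·b_i) · W · i = 5.534 × 725 × 0.008189 = 32.86 m³/day.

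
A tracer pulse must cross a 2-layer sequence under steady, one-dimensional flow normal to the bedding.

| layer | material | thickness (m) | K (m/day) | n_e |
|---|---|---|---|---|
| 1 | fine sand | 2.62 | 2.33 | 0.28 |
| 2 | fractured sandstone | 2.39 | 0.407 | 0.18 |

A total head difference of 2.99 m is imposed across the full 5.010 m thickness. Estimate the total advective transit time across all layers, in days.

With flow normal to the layers, continuity requires the same specific discharge q through every layer.
Σ(b_i/K_i) = 2.62/2.33 + 2.39/0.407 = 6.997 d.
q = Δh / Σ(b_i/K_i) = 2.99 / 6.997 = 0.4273 m/day.
In each layer the seepage velocity is v_i = q/n_i, so the layer transit time is t_i = b_i·n_i / q:
  layer 1 (fine sand): t_1 = 2.62 × 0.28 / 0.4273 = 1.717 d
  layer 2 (fractured sandstone): t_2 = 2.39 × 0.18 / 0.4273 = 1.007 d
Total t = Σ t_i = 2.723 days.

2.72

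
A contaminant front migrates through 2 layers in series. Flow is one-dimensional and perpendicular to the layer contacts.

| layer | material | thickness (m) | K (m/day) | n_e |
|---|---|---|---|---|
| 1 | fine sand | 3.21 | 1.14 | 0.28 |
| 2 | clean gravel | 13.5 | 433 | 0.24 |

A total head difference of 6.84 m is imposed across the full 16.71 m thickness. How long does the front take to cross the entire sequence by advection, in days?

With flow normal to the layers, continuity requires the same specific discharge q through every layer.
Σ(b_i/K_i) = 3.21/1.14 + 13.5/433 = 2.847 d.
q = Δh / Σ(b_i/K_i) = 6.84 / 2.847 = 2.403 m/day.
In each layer the seepage velocity is v_i = q/n_i, so the layer transit time is t_i = b_i·n_i / q:
  layer 1 (fine sand): t_1 = 3.21 × 0.28 / 2.403 = 0.3741 d
  layer 2 (clean gravel): t_2 = 13.5 × 0.24 / 2.403 = 1.349 d
Total t = Σ t_i = 1.723 days.

1.72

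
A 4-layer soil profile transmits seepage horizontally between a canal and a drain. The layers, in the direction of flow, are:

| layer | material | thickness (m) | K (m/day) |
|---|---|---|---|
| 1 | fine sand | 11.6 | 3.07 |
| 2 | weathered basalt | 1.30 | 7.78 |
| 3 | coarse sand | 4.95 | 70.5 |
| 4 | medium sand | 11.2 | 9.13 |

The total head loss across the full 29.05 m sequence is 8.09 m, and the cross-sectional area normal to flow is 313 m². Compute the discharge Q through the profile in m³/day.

483

Flow is perpendicular to layering, so the layers act in series and the equivalent K is the thickness-weighted harmonic mean.
Total thickness L = 11.6 + 1.30 + 4.95 + 11.2 = 29.05 m.
Σ(b_i/K_i) = 11.6/3.07 + 1.30/7.78 + 4.95/70.5 + 11.2/9.13 = 5.243 d.
K_eq = L / Σ(b_i/K_i) = 29.05 / 5.243 = 5.541 m/day.
Q = K_eq · A · (Δh/L) = 5.541 × 313 × (8.09/29.05) = 483.0 m³/day.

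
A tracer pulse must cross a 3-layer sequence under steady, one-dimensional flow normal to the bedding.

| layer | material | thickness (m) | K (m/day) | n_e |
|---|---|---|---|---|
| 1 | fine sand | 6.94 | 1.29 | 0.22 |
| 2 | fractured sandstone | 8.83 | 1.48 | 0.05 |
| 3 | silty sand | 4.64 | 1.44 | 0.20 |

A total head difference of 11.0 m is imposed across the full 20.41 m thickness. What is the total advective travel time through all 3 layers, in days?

3.84

With flow normal to the layers, continuity requires the same specific discharge q through every layer.
Σ(b_i/K_i) = 6.94/1.29 + 8.83/1.48 + 4.64/1.44 = 14.57 d.
q = Δh / Σ(b_i/K_i) = 11.0 / 14.57 = 0.7551 m/day.
In each layer the seepage velocity is v_i = q/n_i, so the layer transit time is t_i = b_i·n_i / q:
  layer 1 (fine sand): t_1 = 6.94 × 0.22 / 0.7551 = 2.022 d
  layer 2 (fractured sandstone): t_2 = 8.83 × 0.05 / 0.7551 = 0.5847 d
  layer 3 (silty sand): t_3 = 4.64 × 0.20 / 0.7551 = 1.229 d
Total t = Σ t_i = 3.836 days.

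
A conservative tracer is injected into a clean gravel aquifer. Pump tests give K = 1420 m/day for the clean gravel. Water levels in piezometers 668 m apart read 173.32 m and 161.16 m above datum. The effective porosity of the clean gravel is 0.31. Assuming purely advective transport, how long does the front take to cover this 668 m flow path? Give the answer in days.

8.01

Hydraulic gradient i = (173.32 − 161.16) / 668 = 12.16 / 668 = 0.01820.
Darcy flux q = K · i = 1420 × 0.01820 = 25.85 m/day.
Seepage velocity v = q / n_e = 25.85 / 0.31 = 83.38 m/day.
Travel time t = L / v = 668 / 83.38 = 8.011 days.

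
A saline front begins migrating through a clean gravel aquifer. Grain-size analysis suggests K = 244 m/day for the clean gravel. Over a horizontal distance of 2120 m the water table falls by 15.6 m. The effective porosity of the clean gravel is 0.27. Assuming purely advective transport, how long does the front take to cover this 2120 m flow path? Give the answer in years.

Hydraulic gradient i = Δh / L = 15.6 / 2120 = 0.007358.
Darcy flux q = K · i = 244.0 × 0.007358 = 1.795 m/day.
Seepage velocity v = q / n_e = 1.795 / 0.27 = 6.650 m/day.
Travel time t = L / v = 2120 / 6.650 = 318.8 days = 0.8728 years.

0.873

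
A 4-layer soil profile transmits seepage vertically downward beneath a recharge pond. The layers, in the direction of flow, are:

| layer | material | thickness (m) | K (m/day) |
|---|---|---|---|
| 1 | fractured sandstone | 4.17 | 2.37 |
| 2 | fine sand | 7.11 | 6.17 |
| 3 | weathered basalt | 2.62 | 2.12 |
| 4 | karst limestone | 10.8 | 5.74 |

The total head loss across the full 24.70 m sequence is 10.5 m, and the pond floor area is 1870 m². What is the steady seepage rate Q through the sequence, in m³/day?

3260

Flow is perpendicular to layering, so the layers act in series and the equivalent K is the thickness-weighted harmonic mean.
Total thickness L = 4.17 + 7.11 + 2.62 + 10.8 = 24.70 m.
Σ(b_i/K_i) = 4.17/2.37 + 7.11/6.17 + 2.62/2.12 + 10.8/5.74 = 6.029 d.
K_eq = L / Σ(b_i/K_i) = 24.70 / 6.029 = 4.097 m/day.
Q = K_eq · A · (Δh/L) = 4.097 × 1870 × (10.5/24.70) = 3257 m³/day.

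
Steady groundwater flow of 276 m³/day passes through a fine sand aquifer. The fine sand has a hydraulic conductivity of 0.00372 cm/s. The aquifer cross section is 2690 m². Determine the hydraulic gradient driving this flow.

0.0319

Convert K: 0.00372 cm/s × 864 = 3.214 m/day.
From Q = K·A·i, i = Q / (K·A) = 276 / (3.214 × 2690) = 0.03192.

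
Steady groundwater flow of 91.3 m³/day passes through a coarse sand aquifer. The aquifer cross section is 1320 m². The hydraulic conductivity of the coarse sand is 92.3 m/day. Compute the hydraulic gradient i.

From Q = K·A·i, i = Q / (K·A) = 91.3 / (92.30 × 1320) = 0.0007494.

0.000749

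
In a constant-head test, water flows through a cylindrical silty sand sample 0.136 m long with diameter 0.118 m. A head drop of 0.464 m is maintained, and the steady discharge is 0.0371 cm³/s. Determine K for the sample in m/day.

0.0859

Cross-sectional area A = π·(d/2)² = π × (0.118/2)² = 0.01094 m².
Convert discharge: 0.0371 cm³/s = 3.710e-08 m³/s.
Darcy's law rearranged: K = Q·L / (A·Δh) = 3.710e-08 × 0.136 / (0.01094 × 0.464) = 9.944e-07 m/s = 0.08591 m/day.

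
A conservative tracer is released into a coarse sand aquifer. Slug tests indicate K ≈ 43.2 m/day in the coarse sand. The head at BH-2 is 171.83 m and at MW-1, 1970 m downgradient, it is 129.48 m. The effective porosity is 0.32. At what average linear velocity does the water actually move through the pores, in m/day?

Hydraulic gradient i = (171.83 − 129.48) / 1970 = 42.35 / 1970 = 0.02150.
Darcy flux q = K · i = 43.20 × 0.02150 = 0.9287 m/day.
Seepage velocity v = q / n_e = 0.9287 / 0.32 = 2.902 m/day.

2.90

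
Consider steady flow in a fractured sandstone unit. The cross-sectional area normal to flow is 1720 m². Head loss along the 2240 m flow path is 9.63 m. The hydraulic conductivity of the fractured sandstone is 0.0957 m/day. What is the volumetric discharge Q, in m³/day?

Hydraulic gradient i = Δh / L = 9.63 / 2240 = 0.004299.
Darcy's law: Q = K · A · i = 0.09570 × 1720 × 0.004299 = 0.7077 m³/day.

0.708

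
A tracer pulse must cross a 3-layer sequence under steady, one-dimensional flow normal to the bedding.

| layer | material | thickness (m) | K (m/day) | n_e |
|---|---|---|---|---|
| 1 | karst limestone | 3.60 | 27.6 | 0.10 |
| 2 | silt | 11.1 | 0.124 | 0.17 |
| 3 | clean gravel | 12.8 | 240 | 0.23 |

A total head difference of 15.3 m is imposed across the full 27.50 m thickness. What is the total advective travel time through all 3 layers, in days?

With flow normal to the layers, continuity requires the same specific discharge q through every layer.
Σ(b_i/K_i) = 3.60/27.6 + 11.1/0.124 + 12.8/240 = 89.70 d.
q = Δh / Σ(b_i/K_i) = 15.3 / 89.70 = 0.1706 m/day.
In each layer the seepage velocity is v_i = q/n_i, so the layer transit time is t_i = b_i·n_i / q:
  layer 1 (karst limestone): t_1 = 3.60 × 0.10 / 0.1706 = 2.111 d
  layer 2 (silt): t_2 = 11.1 × 0.17 / 0.1706 = 11.06 d
  layer 3 (clean gravel): t_3 = 12.8 × 0.23 / 0.1706 = 17.26 d
Total t = Σ t_i = 30.43 days.

30.4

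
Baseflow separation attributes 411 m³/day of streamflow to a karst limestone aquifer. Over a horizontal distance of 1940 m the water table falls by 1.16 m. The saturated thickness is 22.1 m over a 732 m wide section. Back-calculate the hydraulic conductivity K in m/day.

42.5

Cross-sectional area A = 732 × 22.1 = 16177 m².
Hydraulic gradient i = Δh / L = 1.16 / 1940 = 0.0005979.
From Q = K·A·i, K = Q / (A·i) = 411 / (16177 × 0.0005979) = 42.49 m/day.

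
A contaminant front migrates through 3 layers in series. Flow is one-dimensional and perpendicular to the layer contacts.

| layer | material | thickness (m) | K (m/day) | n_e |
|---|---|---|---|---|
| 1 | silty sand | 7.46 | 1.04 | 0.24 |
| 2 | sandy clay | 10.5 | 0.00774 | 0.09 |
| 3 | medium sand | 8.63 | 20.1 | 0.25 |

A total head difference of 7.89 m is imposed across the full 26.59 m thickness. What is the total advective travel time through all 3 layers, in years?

With flow normal to the layers, continuity requires the same specific discharge q through every layer.
Σ(b_i/K_i) = 7.46/1.04 + 10.5/0.00774 + 8.63/20.1 = 1364 d.
q = Δh / Σ(b_i/K_i) = 7.89 / 1364 = 0.005784 m/day.
In each layer the seepage velocity is v_i = q/n_i, so the layer transit time is t_i = b_i·n_i / q:
  layer 1 (silty sand): t_1 = 7.46 × 0.24 / 0.005784 = 309.6 d
  layer 2 (sandy clay): t_2 = 10.5 × 0.09 / 0.005784 = 163.4 d
  layer 3 (medium sand): t_3 = 8.63 × 0.25 / 0.005784 = 373.0 d
Total t = Σ t_i = 846.0 days = 2.316 years.

2.32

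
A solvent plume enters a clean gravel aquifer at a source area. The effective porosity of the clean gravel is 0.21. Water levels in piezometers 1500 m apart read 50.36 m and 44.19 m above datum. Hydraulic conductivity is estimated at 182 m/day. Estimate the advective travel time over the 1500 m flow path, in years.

1.15

Hydraulic gradient i = (50.36 − 44.19) / 1500 = 6.17 / 1500 = 0.004113.
Darcy flux q = K · i = 182.0 × 0.004113 = 0.7486 m/day.
Seepage velocity v = q / n_e = 0.7486 / 0.21 = 3.565 m/day.
Travel time t = L / v = 1500 / 3.565 = 420.8 days = 1.152 years.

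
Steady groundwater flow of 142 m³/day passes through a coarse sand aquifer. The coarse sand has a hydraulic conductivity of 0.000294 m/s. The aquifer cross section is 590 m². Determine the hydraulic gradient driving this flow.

Convert K: 0.000294 m/s × 86400 = 25.40 m/day.
From Q = K·A·i, i = Q / (K·A) = 142 / (25.40 × 590.0) = 0.009475.

0.00947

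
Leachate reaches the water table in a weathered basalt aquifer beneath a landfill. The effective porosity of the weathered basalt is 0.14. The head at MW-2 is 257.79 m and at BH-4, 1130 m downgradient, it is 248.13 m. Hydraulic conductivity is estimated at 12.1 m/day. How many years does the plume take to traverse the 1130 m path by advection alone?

Hydraulic gradient i = (257.79 − 248.13) / 1130 = 9.66 / 1130 = 0.008549.
Darcy flux q = K · i = 12.10 × 0.008549 = 0.1034 m/day.
Seepage velocity v = q / n_e = 0.1034 / 0.14 = 0.7388 m/day.
Travel time t = L / v = 1130 / 0.7388 = 1529 days = 4.187 years.

4.19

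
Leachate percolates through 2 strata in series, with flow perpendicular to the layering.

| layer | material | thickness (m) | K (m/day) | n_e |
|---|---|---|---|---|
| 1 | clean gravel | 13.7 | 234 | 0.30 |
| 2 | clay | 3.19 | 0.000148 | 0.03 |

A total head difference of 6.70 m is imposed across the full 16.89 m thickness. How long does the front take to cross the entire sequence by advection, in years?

With flow normal to the layers, continuity requires the same specific discharge q through every layer.
Σ(b_i/K_i) = 13.7/234 + 3.19/0.000148 = 21554 d.
q = Δh / Σ(b_i/K_i) = 6.70 / 21554 = 0.0003108 m/day.
In each layer the seepage velocity is v_i = q/n_i, so the layer transit time is t_i = b_i·n_i / q:
  layer 1 (clean gravel): t_1 = 13.7 × 0.30 / 0.0003108 = 13222 d
  layer 2 (clay): t_2 = 3.19 × 0.03 / 0.0003108 = 307.9 d
Total t = Σ t_i = 13530 days = 37.04 years.

37.0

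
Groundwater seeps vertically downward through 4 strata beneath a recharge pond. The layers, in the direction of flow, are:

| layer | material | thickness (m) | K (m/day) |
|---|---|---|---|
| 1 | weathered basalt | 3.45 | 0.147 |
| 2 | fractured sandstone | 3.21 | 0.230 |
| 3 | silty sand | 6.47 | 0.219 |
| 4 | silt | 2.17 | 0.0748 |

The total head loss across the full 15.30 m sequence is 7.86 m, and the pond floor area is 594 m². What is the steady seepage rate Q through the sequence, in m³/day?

Flow is perpendicular to layering, so the layers act in series and the equivalent K is the thickness-weighted harmonic mean.
Total thickness L = 3.45 + 3.21 + 6.47 + 2.17 = 15.30 m.
Σ(b_i/K_i) = 3.45/0.147 + 3.21/0.230 + 6.47/0.219 + 2.17/0.0748 = 95.98 d.
K_eq = L / Σ(b_i/K_i) = 15.30 / 95.98 = 0.1594 m/day.
Q = K_eq · A · (Δh/L) = 0.1594 × 594 × (7.86/15.30) = 48.64 m³/day.

48.6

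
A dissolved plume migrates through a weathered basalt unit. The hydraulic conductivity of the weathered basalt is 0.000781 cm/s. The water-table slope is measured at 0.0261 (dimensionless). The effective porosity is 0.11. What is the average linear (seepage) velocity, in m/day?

0.160

Convert K: 0.000781 cm/s × 864 = 0.6748 m/day.
Hydraulic gradient i = 0.0261.
Darcy flux q = K · i = 0.6748 × 0.02610 = 0.01761 m/day.
Seepage velocity v = q / n_e = 0.01761 / 0.11 = 0.1601 m/day.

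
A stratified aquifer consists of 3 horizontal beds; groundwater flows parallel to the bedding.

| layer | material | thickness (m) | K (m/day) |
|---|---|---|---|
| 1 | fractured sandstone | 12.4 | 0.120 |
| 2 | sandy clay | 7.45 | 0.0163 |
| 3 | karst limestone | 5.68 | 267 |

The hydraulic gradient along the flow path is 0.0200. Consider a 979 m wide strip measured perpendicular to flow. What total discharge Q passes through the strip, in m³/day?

29700

Flow is parallel to layering, so each bed carries its own Darcy discharge and the transmissivities add.
Σ(K_i·b_i) = 0.120×12.4 + 0.0163×7.45 + 267×5.68 = 1518 m²/day.
Hydraulic gradient i = 0.0200.
Q = Σ(K_i·b_i) · W · i = 1518 × 979 × 0.02000 = 29726 m³/day.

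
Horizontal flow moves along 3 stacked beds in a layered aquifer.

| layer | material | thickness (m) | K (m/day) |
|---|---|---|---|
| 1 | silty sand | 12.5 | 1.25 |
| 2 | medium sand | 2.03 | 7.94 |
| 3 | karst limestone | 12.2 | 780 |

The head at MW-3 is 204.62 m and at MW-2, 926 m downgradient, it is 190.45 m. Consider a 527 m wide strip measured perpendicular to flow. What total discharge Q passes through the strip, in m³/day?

77000

Flow is parallel to layering, so each bed carries its own Darcy discharge and the transmissivities add.
Σ(K_i·b_i) = 1.25×12.5 + 7.94×2.03 + 780×12.2 = 9548 m²/day.
Hydraulic gradient i = (204.62 − 190.45) / 926 = 14.17 / 926 = 0.01530.
Q = Σ(K_i·b_i) · W · i = 9548 × 527 × 0.01530 = 76996 m³/day.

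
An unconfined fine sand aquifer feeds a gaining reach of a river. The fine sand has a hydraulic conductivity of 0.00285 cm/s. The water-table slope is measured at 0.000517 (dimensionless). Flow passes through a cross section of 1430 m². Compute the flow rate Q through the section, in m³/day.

1.82

Convert K: 0.00285 cm/s × 864 = 2.462 m/day.
Hydraulic gradient i = 0.000517.
Darcy's law: Q = K · A · i = 2.462 × 1430 × 0.0005170 = 1.820 m³/day.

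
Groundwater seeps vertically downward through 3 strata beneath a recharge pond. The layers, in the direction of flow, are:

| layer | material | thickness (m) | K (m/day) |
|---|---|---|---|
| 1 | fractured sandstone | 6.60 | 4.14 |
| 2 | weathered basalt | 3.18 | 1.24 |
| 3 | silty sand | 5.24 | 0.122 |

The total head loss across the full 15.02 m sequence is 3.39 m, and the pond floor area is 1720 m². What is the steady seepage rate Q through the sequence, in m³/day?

124

Flow is perpendicular to layering, so the layers act in series and the equivalent K is the thickness-weighted harmonic mean.
Total thickness L = 6.60 + 3.18 + 5.24 = 15.02 m.
Σ(b_i/K_i) = 6.60/4.14 + 3.18/1.24 + 5.24/0.122 = 47.11 d.
K_eq = L / Σ(b_i/K_i) = 15.02 / 47.11 = 0.3188 m/day.
Q = K_eq · A · (Δh/L) = 0.3188 × 1720 × (3.39/15.02) = 123.8 m³/day.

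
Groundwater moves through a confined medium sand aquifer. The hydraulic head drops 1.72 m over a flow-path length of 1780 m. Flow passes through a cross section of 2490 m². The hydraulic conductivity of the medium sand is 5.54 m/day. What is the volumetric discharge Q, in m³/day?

13.3

Hydraulic gradient i = Δh / L = 1.72 / 1780 = 0.0009663.
Darcy's law: Q = K · A · i = 5.540 × 2490 × 0.0009663 = 13.33 m³/day.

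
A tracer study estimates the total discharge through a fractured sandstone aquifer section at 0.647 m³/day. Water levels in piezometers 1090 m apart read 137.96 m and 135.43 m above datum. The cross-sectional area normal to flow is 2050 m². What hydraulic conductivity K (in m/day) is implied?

Hydraulic gradient i = (137.96 − 135.43) / 1090 = 2.53 / 1090 = 0.002321.
From Q = K·A·i, K = Q / (A·i) = 0.647 / (2050 × 0.002321) = 0.1360 m/day.

0.136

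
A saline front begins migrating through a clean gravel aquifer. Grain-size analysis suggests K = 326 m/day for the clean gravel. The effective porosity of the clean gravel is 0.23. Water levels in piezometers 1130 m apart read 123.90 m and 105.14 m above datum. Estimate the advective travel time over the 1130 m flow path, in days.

48.0

Hydraulic gradient i = (123.90 − 105.14) / 1130 = 18.76 / 1130 = 0.01660.
Darcy flux q = K · i = 326.0 × 0.01660 = 5.412 m/day.
Seepage velocity v = q / n_e = 5.412 / 0.23 = 23.53 m/day.
Travel time t = L / v = 1130 / 23.53 = 48.02 days.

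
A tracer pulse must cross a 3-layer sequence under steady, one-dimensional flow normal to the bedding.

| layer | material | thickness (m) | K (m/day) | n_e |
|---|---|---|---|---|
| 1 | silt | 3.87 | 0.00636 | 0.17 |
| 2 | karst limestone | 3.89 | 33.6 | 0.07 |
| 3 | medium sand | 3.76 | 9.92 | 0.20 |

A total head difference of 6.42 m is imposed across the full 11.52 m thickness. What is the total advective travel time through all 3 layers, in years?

With flow normal to the layers, continuity requires the same specific discharge q through every layer.
Σ(b_i/K_i) = 3.87/0.00636 + 3.89/33.6 + 3.76/9.92 = 609.0 d.
q = Δh / Σ(b_i/K_i) = 6.42 / 609.0 = 0.01054 m/day.
In each layer the seepage velocity is v_i = q/n_i, so the layer transit time is t_i = b_i·n_i / q:
  layer 1 (silt): t_1 = 3.87 × 0.17 / 0.01054 = 62.41 d
  layer 2 (karst limestone): t_2 = 3.89 × 0.07 / 0.01054 = 25.83 d
  layer 3 (medium sand): t_3 = 3.76 × 0.20 / 0.01054 = 71.33 d
Total t = Σ t_i = 159.6 days = 0.4369 years.

0.437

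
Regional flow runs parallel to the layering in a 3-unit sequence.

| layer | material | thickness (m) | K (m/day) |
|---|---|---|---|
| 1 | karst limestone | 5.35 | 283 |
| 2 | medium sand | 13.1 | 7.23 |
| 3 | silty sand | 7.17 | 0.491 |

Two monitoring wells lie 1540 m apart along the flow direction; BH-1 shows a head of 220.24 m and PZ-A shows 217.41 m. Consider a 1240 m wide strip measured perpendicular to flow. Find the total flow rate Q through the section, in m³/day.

3670

Flow is parallel to layering, so each bed carries its own Darcy discharge and the transmissivities add.
Σ(K_i·b_i) = 283×5.35 + 7.23×13.1 + 0.491×7.17 = 1612 m²/day.
Hydraulic gradient i = (220.24 − 217.41) / 1540 = 2.83 / 1540 = 0.001838.
Q = Σ(K_i·b_i) · W · i = 1612 × 1240 × 0.001838 = 3674 m³/day.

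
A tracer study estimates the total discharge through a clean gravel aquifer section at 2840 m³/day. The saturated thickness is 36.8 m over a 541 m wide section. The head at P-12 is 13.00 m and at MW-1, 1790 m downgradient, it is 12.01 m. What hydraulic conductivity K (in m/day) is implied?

Cross-sectional area A = 541 × 36.8 = 19909 m².
Hydraulic gradient i = (13.00 − 12.01) / 1790 = 0.99 / 1790 = 0.0005531.
From Q = K·A·i, K = Q / (A·i) = 2840 / (19909 × 0.0005531) = 257.9 m/day.

258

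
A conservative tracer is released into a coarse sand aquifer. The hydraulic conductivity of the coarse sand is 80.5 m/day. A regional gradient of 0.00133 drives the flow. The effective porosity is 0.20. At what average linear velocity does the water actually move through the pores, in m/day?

Hydraulic gradient i = 0.00133.
Darcy flux q = K · i = 80.50 × 0.001330 = 0.1071 m/day.
Seepage velocity v = q / n_e = 0.1071 / 0.20 = 0.5353 m/day.

0.535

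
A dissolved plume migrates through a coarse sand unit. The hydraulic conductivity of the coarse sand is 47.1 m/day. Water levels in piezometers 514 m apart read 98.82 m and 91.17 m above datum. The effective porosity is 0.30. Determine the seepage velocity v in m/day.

2.34

Hydraulic gradient i = (98.82 − 91.17) / 514 = 7.65 / 514 = 0.01488.
Darcy flux q = K · i = 47.10 × 0.01488 = 0.7010 m/day.
Seepage velocity v = q / n_e = 0.7010 / 0.30 = 2.337 m/day.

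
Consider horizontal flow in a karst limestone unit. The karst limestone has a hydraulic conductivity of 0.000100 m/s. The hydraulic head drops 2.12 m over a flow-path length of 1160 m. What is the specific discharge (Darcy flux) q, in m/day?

Convert K: 0.000100 m/s × 86400 = 8.640 m/day.
Hydraulic gradient i = Δh / L = 2.12 / 1160 = 0.001828.
Specific discharge q = K · i = 8.640 × 0.001828 = 0.01579 m/day.

0.0158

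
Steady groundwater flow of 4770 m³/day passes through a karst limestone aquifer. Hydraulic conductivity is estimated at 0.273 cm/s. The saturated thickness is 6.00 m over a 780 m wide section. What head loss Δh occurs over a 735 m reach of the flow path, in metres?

Convert K: 0.273 cm/s × 864 = 235.9 m/day.
Cross-sectional area A = 780 × 6.00 = 4680 m².
From Q = K·A·i, i = Q / (K·A) = 4770 / (235.9 × 4680) = 0.004321.
Head loss Δh = i · L = 0.004321 × 735 = 3.176 m.

3.18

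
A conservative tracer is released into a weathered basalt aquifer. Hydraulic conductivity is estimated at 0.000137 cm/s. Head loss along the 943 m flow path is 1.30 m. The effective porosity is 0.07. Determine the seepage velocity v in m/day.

0.00233

Convert K: 0.000137 cm/s × 864 = 0.1184 m/day.
Hydraulic gradient i = Δh / L = 1.30 / 943 = 0.001379.
Darcy flux q = K · i = 0.1184 × 0.001379 = 0.0001632 m/day.
Seepage velocity v = q / n_e = 0.0001632 / 0.07 = 0.002331 m/day.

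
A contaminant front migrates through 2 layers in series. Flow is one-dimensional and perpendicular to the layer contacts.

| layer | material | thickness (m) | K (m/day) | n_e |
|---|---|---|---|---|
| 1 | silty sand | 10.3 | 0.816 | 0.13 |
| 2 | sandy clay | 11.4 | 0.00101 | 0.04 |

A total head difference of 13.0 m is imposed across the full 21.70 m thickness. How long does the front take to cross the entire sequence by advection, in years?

4.27

With flow normal to the layers, continuity requires the same specific discharge q through every layer.
Σ(b_i/K_i) = 10.3/0.816 + 11.4/0.00101 = 11300 d.
q = Δh / Σ(b_i/K_i) = 13.0 / 11300 = 0.001150 m/day.
In each layer the seepage velocity is v_i = q/n_i, so the layer transit time is t_i = b_i·n_i / q:
  layer 1 (silty sand): t_1 = 10.3 × 0.13 / 0.001150 = 1164 d
  layer 2 (sandy clay): t_2 = 11.4 × 0.04 / 0.001150 = 396.4 d
Total t = Σ t_i = 1560 days = 4.272 years.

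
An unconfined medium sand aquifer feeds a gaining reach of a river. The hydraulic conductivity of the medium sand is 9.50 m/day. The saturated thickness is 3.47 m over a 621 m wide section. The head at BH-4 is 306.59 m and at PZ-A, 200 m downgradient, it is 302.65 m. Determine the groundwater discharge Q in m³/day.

Cross-sectional area A = 621 × 3.47 = 2155 m².
Hydraulic gradient i = (306.59 − 302.65) / 200 = 3.94 / 200 = 0.01970.
Darcy's law: Q = K · A · i = 9.500 × 2155 × 0.01970 = 403.3 m³/day.

403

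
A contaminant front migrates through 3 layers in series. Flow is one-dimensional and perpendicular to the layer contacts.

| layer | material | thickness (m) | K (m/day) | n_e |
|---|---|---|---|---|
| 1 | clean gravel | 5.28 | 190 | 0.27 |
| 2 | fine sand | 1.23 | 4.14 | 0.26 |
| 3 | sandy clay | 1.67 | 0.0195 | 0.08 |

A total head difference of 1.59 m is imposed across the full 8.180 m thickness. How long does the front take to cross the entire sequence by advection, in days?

With flow normal to the layers, continuity requires the same specific discharge q through every layer.
Σ(b_i/K_i) = 5.28/190 + 1.23/4.14 + 1.67/0.0195 = 85.97 d.
q = Δh / Σ(b_i/K_i) = 1.59 / 85.97 = 0.01850 m/day.
In each layer the seepage velocity is v_i = q/n_i, so the layer transit time is t_i = b_i·n_i / q:
  layer 1 (clean gravel): t_1 = 5.28 × 0.27 / 0.01850 = 77.08 d
  layer 2 (fine sand): t_2 = 1.23 × 0.26 / 0.01850 = 17.29 d
  layer 3 (sandy clay): t_3 = 1.67 × 0.08 / 0.01850 = 7.223 d
Total t = Σ t_i = 101.6 days.

102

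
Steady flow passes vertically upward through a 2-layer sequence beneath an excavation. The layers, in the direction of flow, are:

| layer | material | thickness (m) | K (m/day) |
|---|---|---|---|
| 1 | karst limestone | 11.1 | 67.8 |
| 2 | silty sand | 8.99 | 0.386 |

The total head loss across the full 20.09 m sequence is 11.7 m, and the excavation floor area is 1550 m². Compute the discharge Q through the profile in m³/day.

773

Flow is perpendicular to layering, so the layers act in series and the equivalent K is the thickness-weighted harmonic mean.
Total thickness L = 11.1 + 8.99 = 20.09 m.
Σ(b_i/K_i) = 11.1/67.8 + 8.99/0.386 = 23.45 d.
K_eq = L / Σ(b_i/K_i) = 20.09 / 23.45 = 0.8566 m/day.
Q = K_eq · A · (Δh/L) = 0.8566 × 1550 × (11.7/20.09) = 773.2 m³/day.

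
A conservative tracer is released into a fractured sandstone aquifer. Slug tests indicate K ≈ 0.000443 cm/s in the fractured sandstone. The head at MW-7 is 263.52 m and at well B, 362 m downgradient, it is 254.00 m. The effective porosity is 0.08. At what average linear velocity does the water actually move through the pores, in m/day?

0.126

Convert K: 0.000443 cm/s × 864 = 0.3828 m/day.
Hydraulic gradient i = (263.52 − 254.00) / 362 = 9.52 / 362 = 0.02630.
Darcy flux q = K · i = 0.3828 × 0.02630 = 0.01007 m/day.
Seepage velocity v = q / n_e = 0.01007 / 0.08 = 0.1258 m/day.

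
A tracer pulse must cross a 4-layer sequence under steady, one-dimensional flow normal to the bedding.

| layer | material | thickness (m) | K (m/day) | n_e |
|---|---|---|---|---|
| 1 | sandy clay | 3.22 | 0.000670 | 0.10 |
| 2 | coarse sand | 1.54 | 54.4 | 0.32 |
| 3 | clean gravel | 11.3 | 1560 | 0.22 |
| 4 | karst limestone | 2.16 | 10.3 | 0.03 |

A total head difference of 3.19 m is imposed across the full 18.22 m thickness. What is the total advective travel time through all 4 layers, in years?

13.9

With flow normal to the layers, continuity requires the same specific discharge q through every layer.
Σ(b_i/K_i) = 3.22/0.000670 + 1.54/54.4 + 11.3/1560 + 2.16/10.3 = 4806 d.
q = Δh / Σ(b_i/K_i) = 3.19 / 4806 = 0.0006637 m/day.
In each layer the seepage velocity is v_i = q/n_i, so the layer transit time is t_i = b_i·n_i / q:
  layer 1 (sandy clay): t_1 = 3.22 × 0.10 / 0.0006637 = 485.1 d
  layer 2 (coarse sand): t_2 = 1.54 × 0.32 / 0.0006637 = 742.5 d
  layer 3 (clean gravel): t_3 = 11.3 × 0.22 / 0.0006637 = 3746 d
  layer 4 (karst limestone): t_4 = 2.16 × 0.03 / 0.0006637 = 97.63 d
Total t = Σ t_i = 5071 days = 13.88 years.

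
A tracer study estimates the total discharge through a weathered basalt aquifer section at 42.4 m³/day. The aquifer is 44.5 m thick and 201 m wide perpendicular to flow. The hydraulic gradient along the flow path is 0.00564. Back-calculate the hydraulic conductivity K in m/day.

Cross-sectional area A = 201 × 44.5 = 8944 m².
Hydraulic gradient i = 0.00564.
From Q = K·A·i, K = Q / (A·i) = 42.4 / (8944 × 0.005640) = 0.8405 m/day.

0.840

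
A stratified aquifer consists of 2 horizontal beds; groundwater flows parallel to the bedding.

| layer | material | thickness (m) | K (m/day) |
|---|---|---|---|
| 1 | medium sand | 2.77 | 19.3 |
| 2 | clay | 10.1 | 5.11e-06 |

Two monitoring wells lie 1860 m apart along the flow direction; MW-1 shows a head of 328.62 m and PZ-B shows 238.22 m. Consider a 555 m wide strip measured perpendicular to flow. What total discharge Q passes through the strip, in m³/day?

1440

Flow is parallel to layering, so each bed carries its own Darcy discharge and the transmissivities add.
Σ(K_i·b_i) = 19.3×2.77 + 5.11e-06×10.1 = 53.46 m²/day.
Hydraulic gradient i = (328.62 − 238.22) / 1860 = 90.4 / 1860 = 0.04860.
Q = Σ(K_i·b_i) · W · i = 53.46 × 555 × 0.04860 = 1442 m³/day.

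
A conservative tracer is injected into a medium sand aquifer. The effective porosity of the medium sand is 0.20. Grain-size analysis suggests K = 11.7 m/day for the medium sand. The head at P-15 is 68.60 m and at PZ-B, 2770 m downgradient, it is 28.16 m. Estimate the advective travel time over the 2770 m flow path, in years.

8.88

Hydraulic gradient i = (68.60 − 28.16) / 2770 = 40.44 / 2770 = 0.01460.
Darcy flux q = K · i = 11.70 × 0.01460 = 0.1708 m/day.
Seepage velocity v = q / n_e = 0.1708 / 0.20 = 0.8541 m/day.
Travel time t = L / v = 2770 / 0.8541 = 3243 days = 8.880 years.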